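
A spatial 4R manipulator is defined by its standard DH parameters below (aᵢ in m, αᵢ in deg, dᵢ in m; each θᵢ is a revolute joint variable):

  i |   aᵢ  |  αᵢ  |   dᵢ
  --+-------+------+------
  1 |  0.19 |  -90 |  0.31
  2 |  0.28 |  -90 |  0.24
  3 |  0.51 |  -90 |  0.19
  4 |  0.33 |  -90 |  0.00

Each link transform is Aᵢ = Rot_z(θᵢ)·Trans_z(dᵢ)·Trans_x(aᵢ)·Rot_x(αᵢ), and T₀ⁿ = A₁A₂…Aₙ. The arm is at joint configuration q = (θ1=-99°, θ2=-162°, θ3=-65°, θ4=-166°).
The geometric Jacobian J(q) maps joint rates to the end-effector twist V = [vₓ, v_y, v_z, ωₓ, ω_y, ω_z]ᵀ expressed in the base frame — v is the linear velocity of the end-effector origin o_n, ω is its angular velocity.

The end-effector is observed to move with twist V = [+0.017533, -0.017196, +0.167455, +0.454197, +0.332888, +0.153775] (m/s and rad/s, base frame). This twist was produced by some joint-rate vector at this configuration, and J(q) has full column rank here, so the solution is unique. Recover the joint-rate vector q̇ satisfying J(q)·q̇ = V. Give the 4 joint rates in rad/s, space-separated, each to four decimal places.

o_n = [0.4178, 0.0039, 0.6779]
J₁: ẑ×o_n = [-0.0039, 0.4178, 0.0000], ω = ẑ
J2: z=[0.9877, -0.1564, 0.0000] o=[-0.0297, -0.1877, 0.3100] → [-0.0576, -0.3634, 0.2592, 0.9877, -0.1564, 0.0000]
J3: z=[-0.0483, -0.3052, 0.9511] o=[0.2490, 0.0378, 0.3965] → [-0.0536, 0.1741, 0.0532, -0.0483, -0.3052, 0.9511]
J4: z=[-0.2826, 0.9174, 0.2801] o=[0.7284, 0.1100, 0.6438] → [0.0610, -0.0774, 0.3150, -0.2826, 0.9174, 0.2801]
q̇ = J⁺·V = [0.7010, 0.4950, -0.6440, 0.2330]

0.7010 0.4950 -0.6440 0.2330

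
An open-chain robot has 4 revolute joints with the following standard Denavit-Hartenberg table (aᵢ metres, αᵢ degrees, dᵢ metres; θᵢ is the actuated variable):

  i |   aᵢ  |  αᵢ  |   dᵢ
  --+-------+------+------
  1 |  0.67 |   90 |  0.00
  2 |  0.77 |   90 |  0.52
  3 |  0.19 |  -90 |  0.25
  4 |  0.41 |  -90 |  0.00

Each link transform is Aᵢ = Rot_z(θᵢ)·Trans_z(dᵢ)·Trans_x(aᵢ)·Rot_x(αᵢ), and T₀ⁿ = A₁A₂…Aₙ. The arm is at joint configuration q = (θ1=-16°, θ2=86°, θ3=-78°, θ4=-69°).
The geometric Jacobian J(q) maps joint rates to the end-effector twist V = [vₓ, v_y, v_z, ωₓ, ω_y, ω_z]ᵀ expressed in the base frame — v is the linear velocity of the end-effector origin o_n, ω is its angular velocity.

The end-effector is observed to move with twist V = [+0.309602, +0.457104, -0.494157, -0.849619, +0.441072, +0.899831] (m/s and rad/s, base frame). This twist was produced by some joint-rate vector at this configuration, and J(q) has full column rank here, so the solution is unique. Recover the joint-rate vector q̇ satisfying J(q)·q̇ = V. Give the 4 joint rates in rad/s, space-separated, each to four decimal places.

0.1400 -0.3370 -0.9890 0.7080

o_n = [1.2547, -0.5579, 0.7939]
J₁: ẑ×o_n = [0.5579, 1.2547, -0.0000], ω = ẑ
J2: z=[-0.2756, -0.9613, 0.0000] o=[0.6440, -0.1847, 0.0000] → [-0.7631, 0.2188, 0.6898, -0.2756, -0.9613, 0.0000]
J3: z=[0.9589, -0.2750, -0.0698] o=[0.5523, -0.6993, 0.7681] → [0.0028, -0.0737, 0.3288, 0.9589, -0.2750, -0.0698]
J4: z=[0.0083, -0.2187, 0.9758] o=[0.8460, -0.5902, 0.7901] → [-0.0324, 0.3988, 0.0896, 0.0083, -0.2187, 0.9758]
q̇ = J⁺·V = [0.1400, -0.3370, -0.9890, 0.7080]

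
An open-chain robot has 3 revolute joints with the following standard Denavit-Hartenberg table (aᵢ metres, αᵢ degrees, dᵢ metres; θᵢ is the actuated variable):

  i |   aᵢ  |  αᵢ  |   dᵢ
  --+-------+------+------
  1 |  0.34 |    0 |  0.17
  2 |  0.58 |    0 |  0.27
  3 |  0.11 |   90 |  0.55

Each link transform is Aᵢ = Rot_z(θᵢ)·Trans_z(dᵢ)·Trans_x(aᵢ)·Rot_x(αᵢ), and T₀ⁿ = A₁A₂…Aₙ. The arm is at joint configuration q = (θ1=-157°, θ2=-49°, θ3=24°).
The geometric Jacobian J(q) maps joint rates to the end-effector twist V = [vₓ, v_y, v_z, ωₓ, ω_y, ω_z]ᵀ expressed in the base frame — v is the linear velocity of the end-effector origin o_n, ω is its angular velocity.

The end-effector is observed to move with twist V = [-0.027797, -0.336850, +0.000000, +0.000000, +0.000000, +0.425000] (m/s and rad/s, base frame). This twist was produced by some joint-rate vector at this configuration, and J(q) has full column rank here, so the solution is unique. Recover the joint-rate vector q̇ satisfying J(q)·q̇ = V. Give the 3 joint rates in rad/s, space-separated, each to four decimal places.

o_n = [-0.9442, 0.1252, 0.9900]
J₁: ẑ×o_n = [-0.1252, -0.9442, 0.0000], ω = ẑ
J2: z=[0.0000, 0.0000, 1.0000] o=[-0.3130, -0.1328, 0.1700] → [-0.2581, -0.6312, 0.0000, 0.0000, 0.0000, 1.0000]
J3: z=[0.0000, 0.0000, 1.0000] o=[-0.8343, 0.1214, 0.4400] → [-0.0038, -0.1099, 0.0000, 0.0000, 0.0000, 1.0000]
q̇ = J⁺·V = [0.4040, -0.0900, 0.1110]

0.4040 -0.0900 0.1110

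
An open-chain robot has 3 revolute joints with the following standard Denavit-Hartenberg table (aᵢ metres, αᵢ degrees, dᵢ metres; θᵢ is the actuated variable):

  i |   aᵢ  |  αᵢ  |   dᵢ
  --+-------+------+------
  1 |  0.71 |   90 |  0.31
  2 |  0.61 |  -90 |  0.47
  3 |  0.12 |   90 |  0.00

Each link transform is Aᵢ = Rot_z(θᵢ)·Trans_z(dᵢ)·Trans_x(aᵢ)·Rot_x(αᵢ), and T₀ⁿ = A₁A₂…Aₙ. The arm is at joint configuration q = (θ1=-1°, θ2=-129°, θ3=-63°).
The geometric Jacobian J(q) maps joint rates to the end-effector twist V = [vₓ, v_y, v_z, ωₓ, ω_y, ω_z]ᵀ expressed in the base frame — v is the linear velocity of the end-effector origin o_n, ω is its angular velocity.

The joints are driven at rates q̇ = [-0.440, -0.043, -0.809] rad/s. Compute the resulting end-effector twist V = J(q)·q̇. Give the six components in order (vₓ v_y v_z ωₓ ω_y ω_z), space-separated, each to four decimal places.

-0.2246 -0.1686 0.0852 -0.6279 0.0540 0.0691

o_n = [0.2817, -0.5819, -0.2064]
J₁: ẑ×o_n = [0.5819, 0.2817, -0.0000], ω = ẑ
J2: z=[-0.0175, -0.9998, 0.0000] o=[0.7099, -0.0124, 0.3100] → [0.5163, -0.0090, -0.4182, -0.0175, -0.9998, 0.0000]
J3: z=[0.7770, -0.0136, -0.6293] o=[0.3179, -0.4756, -0.1641] → [-0.0663, 0.0556, -0.0831, 0.7770, -0.0136, -0.6293]
V = J·q̇ = [-0.2246, -0.1686, 0.0852, -0.6279, 0.0540, 0.0691]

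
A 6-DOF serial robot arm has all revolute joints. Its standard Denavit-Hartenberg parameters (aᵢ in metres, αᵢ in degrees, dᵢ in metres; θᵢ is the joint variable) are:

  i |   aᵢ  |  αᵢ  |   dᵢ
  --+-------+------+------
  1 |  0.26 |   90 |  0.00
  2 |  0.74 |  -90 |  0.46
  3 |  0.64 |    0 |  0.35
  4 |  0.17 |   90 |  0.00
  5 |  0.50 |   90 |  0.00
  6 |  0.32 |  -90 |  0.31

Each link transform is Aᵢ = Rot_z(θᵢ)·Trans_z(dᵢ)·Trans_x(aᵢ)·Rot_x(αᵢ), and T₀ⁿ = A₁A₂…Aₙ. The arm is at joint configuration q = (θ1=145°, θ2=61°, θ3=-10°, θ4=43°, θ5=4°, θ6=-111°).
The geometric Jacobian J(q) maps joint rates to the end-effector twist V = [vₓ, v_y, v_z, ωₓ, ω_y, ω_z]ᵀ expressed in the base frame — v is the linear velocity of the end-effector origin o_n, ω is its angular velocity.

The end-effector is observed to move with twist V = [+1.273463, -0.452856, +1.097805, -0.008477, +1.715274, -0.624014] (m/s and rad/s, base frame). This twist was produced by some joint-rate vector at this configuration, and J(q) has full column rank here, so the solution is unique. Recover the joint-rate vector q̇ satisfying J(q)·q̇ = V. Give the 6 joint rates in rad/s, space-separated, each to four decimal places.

o_n = [-0.8320, 0.5910, 1.5115]
J₁: ẑ×o_n = [-0.5910, -0.8320, 0.0000], ω = ẑ
J2: z=[0.5736, 0.8192, 0.0000] o=[-0.2130, 0.1491, 0.0000] → [1.2381, -0.8669, 0.7605, 0.5736, 0.8192, 0.0000]
J3: z=[0.7164, -0.5017, 0.4848] o=[-0.2430, 0.7317, 0.6472] → [-0.3653, -0.9047, -0.3963, 0.7164, -0.5017, 0.4848]
J4: z=[0.7164, -0.5017, 0.4848] o=[-0.1788, 0.8224, 1.3682] → [0.0403, -0.4193, -0.4935, 0.7164, -0.5017, 0.4848]
J5: z=[0.2647, 0.8384, 0.4764] o=[-0.2885, 0.7862, 1.4929] → [0.1086, -0.2638, 0.4040, 0.2647, 0.8384, 0.4764]
J6: z=[-0.7597, 0.4856, -0.4325] o=[-0.5855, 0.6625, 1.8756] → [-0.2078, -0.1701, 0.1741, -0.7597, 0.4856, -0.4325]
q̇ = J⁺·V = [-0.5960, 0.7960, -0.0420, -0.0770, 0.7550, 0.7630]

-0.5960 0.7960 -0.0420 -0.0770 0.7550 0.7630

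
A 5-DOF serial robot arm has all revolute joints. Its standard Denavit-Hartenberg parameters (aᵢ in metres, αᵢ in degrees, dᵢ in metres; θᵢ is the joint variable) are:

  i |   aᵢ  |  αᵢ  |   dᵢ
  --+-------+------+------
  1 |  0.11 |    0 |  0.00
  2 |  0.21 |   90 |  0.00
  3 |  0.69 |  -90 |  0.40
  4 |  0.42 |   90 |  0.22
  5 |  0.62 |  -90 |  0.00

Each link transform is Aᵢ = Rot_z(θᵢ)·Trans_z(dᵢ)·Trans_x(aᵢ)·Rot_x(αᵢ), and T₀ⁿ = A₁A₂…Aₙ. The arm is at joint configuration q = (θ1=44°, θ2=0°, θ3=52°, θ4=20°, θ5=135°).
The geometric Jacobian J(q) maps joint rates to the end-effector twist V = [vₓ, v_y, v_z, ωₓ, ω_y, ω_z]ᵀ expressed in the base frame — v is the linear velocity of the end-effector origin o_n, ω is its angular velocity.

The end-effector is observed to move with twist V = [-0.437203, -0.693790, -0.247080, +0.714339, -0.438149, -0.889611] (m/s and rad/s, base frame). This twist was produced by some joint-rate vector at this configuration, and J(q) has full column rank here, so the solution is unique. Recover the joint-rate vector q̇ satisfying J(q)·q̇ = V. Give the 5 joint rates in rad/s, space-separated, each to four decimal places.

-0.5310 -0.3360 0.5060 -0.1790 0.3250

o_n = [0.4371, -0.1427, 0.9355]
J₁: ẑ×o_n = [0.1427, 0.4371, -0.0000], ω = ẑ
J2: z=[0.0000, 0.0000, 1.0000] o=[0.0791, 0.0764, 0.0000] → [0.2191, 0.3580, -0.0000, 0.0000, 0.0000, 1.0000]
J3: z=[0.6947, -0.7193, 0.0000] o=[0.2302, 0.2223, 0.0000] → [-0.6729, -0.6498, -0.1047, 0.6947, -0.7193, 0.0000]
J4: z=[-0.5668, -0.5474, 0.6157] o=[0.8136, 0.2297, 0.5437] → [0.0148, -0.0097, 0.0050, -0.5668, -0.5474, 0.6157]
J5: z=[0.8042, -0.5297, 0.2695] o=[0.7639, 0.3813, 0.9902] → [0.1702, -0.0441, -0.5945, 0.8042, -0.5297, 0.2695]
q̇ = J⁺·V = [-0.5310, -0.3360, 0.5060, -0.1790, 0.3250]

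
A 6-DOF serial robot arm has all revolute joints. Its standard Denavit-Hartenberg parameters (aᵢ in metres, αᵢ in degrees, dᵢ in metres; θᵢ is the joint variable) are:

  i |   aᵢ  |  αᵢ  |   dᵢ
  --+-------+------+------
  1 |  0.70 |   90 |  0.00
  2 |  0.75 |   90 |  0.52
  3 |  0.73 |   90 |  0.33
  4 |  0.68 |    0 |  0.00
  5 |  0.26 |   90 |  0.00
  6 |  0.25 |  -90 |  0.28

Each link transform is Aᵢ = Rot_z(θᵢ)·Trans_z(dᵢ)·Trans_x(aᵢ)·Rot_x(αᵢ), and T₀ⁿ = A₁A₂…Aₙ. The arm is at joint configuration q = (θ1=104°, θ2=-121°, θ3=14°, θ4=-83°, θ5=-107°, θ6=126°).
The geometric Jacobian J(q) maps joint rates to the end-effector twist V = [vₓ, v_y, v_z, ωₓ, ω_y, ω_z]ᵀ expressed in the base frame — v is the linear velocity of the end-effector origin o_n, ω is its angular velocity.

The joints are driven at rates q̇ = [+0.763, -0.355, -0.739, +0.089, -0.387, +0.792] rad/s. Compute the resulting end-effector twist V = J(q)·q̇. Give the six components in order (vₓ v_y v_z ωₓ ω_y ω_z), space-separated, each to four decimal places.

o_n = [0.5008, 0.0796, -1.3342]
J₁: ẑ×o_n = [-0.0796, 0.5008, 0.0000], ω = ẑ
J2: z=[0.9703, 0.2419, 0.0000] o=[-0.1693, 0.6792, 0.0000] → [-0.3228, 1.2946, -0.7439, 0.9703, 0.2419, 0.0000]
J3: z=[0.2074, -0.8317, 0.5150] o=[0.4287, 0.4302, -0.6429] → [0.7556, 0.1805, -0.0127, 0.2074, -0.8317, 0.5150]
J4: z=[-0.9113, -0.3556, -0.2074] o=[0.7567, -0.1555, -1.0801] → [0.1392, -0.1786, -0.3053, -0.9113, -0.3556, -0.2074]
J5: z=[-0.9113, -0.3556, -0.2074] o=[0.6462, 0.3705, -1.4966] → [-0.1181, 0.1781, 0.2134, -0.9113, -0.3556, -0.2074]
J6: z=[0.2660, -0.8931, 0.3628] o=[0.5645, 0.4421, -1.2604] → [0.1975, -0.0035, -0.1533, 0.2660, -0.8931, 0.3628]
V = J·q̇ = [-0.2901, -0.2984, 0.0423, -0.0155, -0.0726, 0.7315]

-0.2901 -0.2984 0.0423 -0.0155 -0.0726 0.7315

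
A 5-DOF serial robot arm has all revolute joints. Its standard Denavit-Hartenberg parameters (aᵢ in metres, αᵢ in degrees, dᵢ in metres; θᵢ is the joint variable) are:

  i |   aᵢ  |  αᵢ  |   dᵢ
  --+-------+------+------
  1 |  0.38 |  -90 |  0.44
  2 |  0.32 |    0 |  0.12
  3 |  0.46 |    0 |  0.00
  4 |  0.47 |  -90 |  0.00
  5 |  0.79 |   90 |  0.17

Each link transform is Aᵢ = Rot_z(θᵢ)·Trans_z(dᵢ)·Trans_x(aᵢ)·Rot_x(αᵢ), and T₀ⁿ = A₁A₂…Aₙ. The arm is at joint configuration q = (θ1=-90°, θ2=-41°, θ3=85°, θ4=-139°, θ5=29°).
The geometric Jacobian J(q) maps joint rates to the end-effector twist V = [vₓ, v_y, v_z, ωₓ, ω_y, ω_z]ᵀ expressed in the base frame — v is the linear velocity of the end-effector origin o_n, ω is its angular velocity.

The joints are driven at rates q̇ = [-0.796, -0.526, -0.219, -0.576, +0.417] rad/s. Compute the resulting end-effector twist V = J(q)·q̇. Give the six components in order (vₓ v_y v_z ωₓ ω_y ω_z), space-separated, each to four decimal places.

o_n = [-0.2630, -1.0206, 1.5017]
J₁: ẑ×o_n = [1.0206, -0.2630, 0.0000], ω = ẑ
J2: z=[1.0000, 0.0000, 0.0000] o=[0.0000, -0.3800, 0.4400] → [0.0000, -1.0617, -0.6406, 1.0000, 0.0000, 0.0000]
J3: z=[1.0000, 0.0000, 0.0000] o=[0.1200, -0.6215, 0.6499] → [0.0000, -0.8518, -0.3991, 1.0000, 0.0000, 0.0000]
J4: z=[1.0000, 0.0000, 0.0000] o=[0.1200, -0.9524, 0.3304] → [0.0000, -1.1713, -0.0682, 1.0000, 0.0000, 0.0000]
J5: z=[0.0000, -0.9962, 0.0872] o=[0.1200, -0.9114, 0.7986] → [-0.6909, -0.0334, -0.3815, 0.0000, -0.9962, 0.0872]
V = J·q̇ = [-1.1005, 1.6151, 0.3045, -1.3210, -0.4154, -0.7597]

-1.1005 1.6151 0.3045 -1.3210 -0.4154 -0.7597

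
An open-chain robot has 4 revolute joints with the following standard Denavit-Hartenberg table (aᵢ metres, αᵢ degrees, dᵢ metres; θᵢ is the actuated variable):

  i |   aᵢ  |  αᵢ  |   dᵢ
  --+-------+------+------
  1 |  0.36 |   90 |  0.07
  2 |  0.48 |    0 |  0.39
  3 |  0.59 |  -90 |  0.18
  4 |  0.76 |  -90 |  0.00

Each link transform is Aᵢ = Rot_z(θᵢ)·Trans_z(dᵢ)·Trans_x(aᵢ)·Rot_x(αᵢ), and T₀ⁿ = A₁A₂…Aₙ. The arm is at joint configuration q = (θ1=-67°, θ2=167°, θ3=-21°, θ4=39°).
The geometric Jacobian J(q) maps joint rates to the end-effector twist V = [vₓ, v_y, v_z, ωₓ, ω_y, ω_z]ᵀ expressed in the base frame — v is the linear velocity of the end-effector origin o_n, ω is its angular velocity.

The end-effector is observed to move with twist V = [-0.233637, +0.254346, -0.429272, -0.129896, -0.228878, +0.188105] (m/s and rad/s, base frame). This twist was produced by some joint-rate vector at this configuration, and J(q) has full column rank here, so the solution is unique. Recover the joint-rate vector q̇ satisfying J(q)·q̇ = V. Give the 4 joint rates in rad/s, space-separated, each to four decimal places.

-0.0490 0.6440 -0.4350 -0.2860

o_n = [-0.5089, 0.9643, 0.8382]
J₁: ẑ×o_n = [-0.9643, -0.5089, 0.0000], ω = ẑ
J2: z=[-0.9205, -0.3907, 0.0000] o=[0.1407, -0.3314, 0.0700] → [-0.3002, 0.7071, -1.4465, -0.9205, -0.3907, 0.0000]
J3: z=[-0.9205, -0.3907, 0.0000] o=[-0.4011, -0.0532, 0.1780] → [-0.2580, 0.6077, -0.9788, -0.9205, -0.3907, 0.0000]
J4: z=[-0.2185, 0.5147, -0.8290] o=[-0.7579, 0.3267, 0.5079] → [0.6986, -0.1342, -0.2675, -0.2185, 0.5147, -0.8290]
q̇ = J⁺·V = [-0.0490, 0.6440, -0.4350, -0.2860]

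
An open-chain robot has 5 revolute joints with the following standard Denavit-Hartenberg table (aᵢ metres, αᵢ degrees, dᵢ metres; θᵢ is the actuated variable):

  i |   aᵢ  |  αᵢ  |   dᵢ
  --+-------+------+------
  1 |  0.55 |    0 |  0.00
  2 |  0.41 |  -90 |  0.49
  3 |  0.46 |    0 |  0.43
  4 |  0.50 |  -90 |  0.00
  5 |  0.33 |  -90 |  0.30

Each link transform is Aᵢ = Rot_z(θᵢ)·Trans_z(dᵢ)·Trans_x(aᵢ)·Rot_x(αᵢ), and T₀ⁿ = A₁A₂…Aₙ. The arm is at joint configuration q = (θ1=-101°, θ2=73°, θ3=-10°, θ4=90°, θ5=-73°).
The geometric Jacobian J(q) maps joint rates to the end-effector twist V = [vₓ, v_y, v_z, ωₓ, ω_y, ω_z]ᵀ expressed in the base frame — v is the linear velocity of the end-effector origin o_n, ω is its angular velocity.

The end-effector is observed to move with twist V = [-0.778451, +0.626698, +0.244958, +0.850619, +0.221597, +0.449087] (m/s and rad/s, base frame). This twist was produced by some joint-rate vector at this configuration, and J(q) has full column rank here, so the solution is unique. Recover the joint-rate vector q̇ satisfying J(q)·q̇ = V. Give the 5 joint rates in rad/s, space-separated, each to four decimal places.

-0.6240 0.9590 0.1620 0.4330 -0.6570

o_n = [0.8377, -0.1967, -0.0696]
J₁: ẑ×o_n = [0.1967, 0.8377, -0.0000], ω = ẑ
J2: z=[0.0000, 0.0000, 1.0000] o=[-0.1049, -0.5399, 0.0000] → [-0.3432, 0.9426, 0.0000, 0.0000, 0.0000, 1.0000]
J3: z=[0.4695, 0.8829, 0.0000] o=[0.2571, -0.7324, 0.4900] → [-0.4941, 0.2627, -0.2611, 0.4695, 0.8829, 0.0000]
J4: z=[0.4695, 0.8829, 0.0000] o=[0.8589, -0.5654, 0.5699] → [-0.5647, 0.3002, 0.1919, 0.4695, 0.8829, 0.0000]
J5: z=[-0.8695, 0.4623, -0.1736] o=[0.9356, -0.6061, 0.0775] → [0.0031, -0.1109, -0.3108, -0.8695, 0.4623, -0.1736]
q̇ = J⁺·V = [-0.6240, 0.9590, 0.1620, 0.4330, -0.6570]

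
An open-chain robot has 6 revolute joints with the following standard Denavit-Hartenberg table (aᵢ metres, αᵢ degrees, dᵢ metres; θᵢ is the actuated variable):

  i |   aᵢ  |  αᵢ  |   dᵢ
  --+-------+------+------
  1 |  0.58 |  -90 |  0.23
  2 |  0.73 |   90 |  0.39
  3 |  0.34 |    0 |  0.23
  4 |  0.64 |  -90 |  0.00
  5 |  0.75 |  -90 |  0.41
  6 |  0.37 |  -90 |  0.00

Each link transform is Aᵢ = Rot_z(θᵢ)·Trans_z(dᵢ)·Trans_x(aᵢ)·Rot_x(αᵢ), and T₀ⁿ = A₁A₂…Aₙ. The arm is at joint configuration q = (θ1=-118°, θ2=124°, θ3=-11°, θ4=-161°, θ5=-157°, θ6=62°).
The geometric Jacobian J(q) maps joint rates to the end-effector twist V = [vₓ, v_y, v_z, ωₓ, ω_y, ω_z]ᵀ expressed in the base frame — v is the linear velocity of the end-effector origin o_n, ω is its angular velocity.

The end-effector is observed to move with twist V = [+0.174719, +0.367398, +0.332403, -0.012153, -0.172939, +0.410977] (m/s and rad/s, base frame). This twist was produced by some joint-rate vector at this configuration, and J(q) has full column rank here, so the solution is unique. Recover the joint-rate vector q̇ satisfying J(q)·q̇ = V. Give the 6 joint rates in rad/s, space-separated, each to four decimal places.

0.2670 0.6460 -0.1300 -0.4930 0.5410 0.7320

o_n = [0.0748, -0.4386, -1.1646]
J₁: ẑ×o_n = [0.4386, 0.0748, -0.0000], ω = ẑ
J2: z=[0.8829, -0.4695, 0.0000] o=[-0.2723, -0.5121, 0.2300] → [0.6547, 1.2313, 0.2279, 0.8829, -0.4695, 0.0000]
J3: z=[-0.3892, -0.7320, -0.5592] o=[0.2637, -0.3348, -0.3752] → [0.5198, -0.2016, -0.0979, -0.3892, -0.7320, -0.5592]
J4: z=[-0.3892, -0.7320, -0.5592] o=[0.2045, -0.3079, -0.7805] → [0.2081, -0.0769, -0.0441, -0.3892, -0.7320, -0.5592]
J5: z=[-0.8378, 0.5336, -0.1154] o=[-0.0405, -0.5790, -0.2551] → [-0.4691, -0.7753, -0.1792, -0.8378, 0.5336, -0.1154]
J6: z=[-0.5079, -0.8393, -0.1940] o=[-0.2338, -0.2823, -1.0330] → [0.0801, -0.1266, 0.3383, -0.5079, -0.8393, -0.1940]
q̇ = J⁺·V = [0.2670, 0.6460, -0.1300, -0.4930, 0.5410, 0.7320]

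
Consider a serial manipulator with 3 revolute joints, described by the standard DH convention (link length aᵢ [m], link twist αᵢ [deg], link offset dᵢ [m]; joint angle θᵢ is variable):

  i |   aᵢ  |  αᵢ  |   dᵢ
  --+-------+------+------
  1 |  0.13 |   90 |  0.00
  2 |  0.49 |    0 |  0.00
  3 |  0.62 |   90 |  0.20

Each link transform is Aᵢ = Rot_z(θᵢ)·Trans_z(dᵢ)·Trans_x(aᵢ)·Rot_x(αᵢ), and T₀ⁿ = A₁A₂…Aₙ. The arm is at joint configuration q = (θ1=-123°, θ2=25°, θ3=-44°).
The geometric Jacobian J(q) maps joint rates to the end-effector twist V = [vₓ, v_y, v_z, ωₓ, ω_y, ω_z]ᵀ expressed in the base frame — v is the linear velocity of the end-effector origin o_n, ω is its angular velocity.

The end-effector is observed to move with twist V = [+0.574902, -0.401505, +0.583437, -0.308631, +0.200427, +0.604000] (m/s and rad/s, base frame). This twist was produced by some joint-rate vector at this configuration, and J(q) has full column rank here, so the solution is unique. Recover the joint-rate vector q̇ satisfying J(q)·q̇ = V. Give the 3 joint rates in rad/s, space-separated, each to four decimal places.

o_n = [-0.7997, -0.8642, 0.0052]
J₁: ẑ×o_n = [0.8642, -0.7997, 0.0000], ω = ẑ
J2: z=[-0.8387, 0.5446, 0.0000] o=[-0.0708, -0.1090, 0.0000] → [0.0028, 0.0044, 1.0303, -0.8387, 0.5446, 0.0000]
J3: z=[-0.8387, 0.5446, 0.0000] o=[-0.3127, -0.4815, 0.2071] → [-0.1099, -0.1693, 0.5862, -0.8387, 0.5446, 0.0000]
q̇ = J⁺·V = [0.6040, 0.8280, -0.4600]

0.6040 0.8280 -0.4600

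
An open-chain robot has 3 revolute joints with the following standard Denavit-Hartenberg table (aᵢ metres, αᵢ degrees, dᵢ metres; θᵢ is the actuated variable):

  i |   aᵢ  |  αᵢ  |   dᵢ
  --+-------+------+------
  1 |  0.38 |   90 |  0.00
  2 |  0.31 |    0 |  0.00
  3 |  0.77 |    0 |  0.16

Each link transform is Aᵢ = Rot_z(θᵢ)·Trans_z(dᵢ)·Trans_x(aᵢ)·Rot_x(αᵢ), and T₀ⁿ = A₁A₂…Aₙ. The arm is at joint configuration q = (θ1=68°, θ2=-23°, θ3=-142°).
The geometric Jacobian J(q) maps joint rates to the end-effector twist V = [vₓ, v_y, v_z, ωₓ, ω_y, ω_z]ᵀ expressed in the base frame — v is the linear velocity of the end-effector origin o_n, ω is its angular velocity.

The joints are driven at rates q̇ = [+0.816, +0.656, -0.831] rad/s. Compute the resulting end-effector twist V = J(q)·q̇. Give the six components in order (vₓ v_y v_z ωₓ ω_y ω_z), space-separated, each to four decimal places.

0.1249 0.1384 0.3174 -0.1623 0.0656 0.8160

o_n = [0.1190, -0.1326, -0.3204]
J₁: ẑ×o_n = [0.1326, 0.1190, -0.0000], ω = ẑ
J2: z=[0.9272, -0.3746, 0.0000] o=[0.1424, 0.3523, 0.0000] → [0.1200, 0.2971, -0.4584, 0.9272, -0.3746, 0.0000]
J3: z=[0.9272, -0.3746, 0.0000] o=[0.2492, 0.6169, -0.1211] → [0.0747, 0.1848, -0.7438, 0.9272, -0.3746, 0.0000]
V = J·q̇ = [0.1249, 0.1384, 0.3174, -0.1623, 0.0656, 0.8160]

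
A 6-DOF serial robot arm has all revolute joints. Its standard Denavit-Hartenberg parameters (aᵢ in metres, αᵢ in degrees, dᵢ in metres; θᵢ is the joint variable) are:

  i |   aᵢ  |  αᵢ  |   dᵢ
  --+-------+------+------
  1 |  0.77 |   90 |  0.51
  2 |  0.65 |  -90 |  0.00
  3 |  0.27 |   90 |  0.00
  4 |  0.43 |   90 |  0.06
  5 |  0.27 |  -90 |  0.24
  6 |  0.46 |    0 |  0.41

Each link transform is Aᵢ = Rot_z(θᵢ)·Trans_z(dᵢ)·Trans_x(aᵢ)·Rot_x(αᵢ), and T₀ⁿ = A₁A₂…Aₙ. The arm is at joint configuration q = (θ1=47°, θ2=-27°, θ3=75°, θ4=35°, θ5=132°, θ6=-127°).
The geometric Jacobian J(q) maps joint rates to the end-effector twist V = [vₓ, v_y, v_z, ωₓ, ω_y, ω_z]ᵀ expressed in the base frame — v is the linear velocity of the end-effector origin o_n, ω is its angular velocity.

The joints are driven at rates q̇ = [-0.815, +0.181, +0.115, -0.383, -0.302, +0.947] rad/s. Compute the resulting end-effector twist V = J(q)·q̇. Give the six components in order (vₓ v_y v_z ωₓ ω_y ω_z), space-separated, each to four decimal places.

1.3716 -0.4071 -0.5242 -0.2579 -1.2179 -0.3179

o_n = [0.2208, 1.3466, -0.1510]
J₁: ẑ×o_n = [-1.3466, 0.2208, 0.0000], ω = ẑ
J2: z=[0.7314, -0.6820, 0.0000] o=[0.5251, 0.5631, 0.5100] → [0.4508, 0.4834, 0.3654, 0.7314, -0.6820, 0.0000]
J3: z=[0.3096, 0.3320, 0.8910] o=[0.9201, 0.9867, 0.2149] → [-0.4421, -0.5098, 0.3436, 0.3096, 0.3320, 0.8910]
J4: z=[0.7762, 0.4529, -0.4385] o=[0.7718, 1.2101, 0.1832] → [-0.0915, 0.5010, 0.3555, 0.7762, 0.4529, -0.4385]
J5: z=[-0.5686, 0.2026, -0.7973] o=[0.7014, 1.6106, 0.3352] → [-0.3090, 0.1067, 0.2475, -0.5686, 0.2026, -0.7973]
J6: z=[-0.3171, -0.9483, -0.0148] o=[0.7698, 1.5933, -0.0190] → [0.1214, -0.0337, -0.4424, -0.3171, -0.9483, -0.0148]
V = J·q̇ = [1.3716, -0.4071, -0.5242, -0.2579, -1.2179, -0.3179]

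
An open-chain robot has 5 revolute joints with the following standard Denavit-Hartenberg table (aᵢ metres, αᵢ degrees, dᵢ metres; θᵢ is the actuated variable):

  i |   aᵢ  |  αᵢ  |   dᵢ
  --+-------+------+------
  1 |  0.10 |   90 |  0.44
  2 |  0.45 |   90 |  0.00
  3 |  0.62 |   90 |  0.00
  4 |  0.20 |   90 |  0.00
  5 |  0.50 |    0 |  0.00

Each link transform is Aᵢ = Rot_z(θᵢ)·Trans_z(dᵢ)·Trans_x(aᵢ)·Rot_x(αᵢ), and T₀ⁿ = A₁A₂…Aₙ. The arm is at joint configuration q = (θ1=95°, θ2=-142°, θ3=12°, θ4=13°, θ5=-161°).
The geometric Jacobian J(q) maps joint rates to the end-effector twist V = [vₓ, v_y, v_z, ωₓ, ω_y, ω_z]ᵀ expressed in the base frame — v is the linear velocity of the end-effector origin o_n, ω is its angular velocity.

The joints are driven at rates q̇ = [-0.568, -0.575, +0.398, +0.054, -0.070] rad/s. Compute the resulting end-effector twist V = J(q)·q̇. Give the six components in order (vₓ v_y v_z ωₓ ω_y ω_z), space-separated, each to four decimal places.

o_n = [0.2724, -0.4411, -0.0779]
J₁: ẑ×o_n = [0.4411, 0.2724, -0.0000], ω = ẑ
J2: z=[0.9962, 0.0872, 0.0000] o=[-0.0087, 0.0996, 0.4400] → [-0.0451, 0.5159, -0.5632, 0.9962, 0.0872, 0.0000]
J3: z=[0.0537, -0.6133, 0.7880] o=[0.0222, -0.2536, 0.1630] → [0.2955, 0.2101, 0.1434, 0.0537, -0.6133, 0.7880]
J4: z=[-0.9601, -0.2485, -0.1280] o=[0.1923, -0.7185, -0.2104] → [0.0026, 0.1170, -0.2464, -0.9601, -0.2485, -0.1280]
J5: z=[0.0094, 0.4289, -0.9033] o=[0.2481, -0.8922, -0.2923] → [0.4994, -0.0239, -0.0061, 0.0094, 0.4289, -0.9033]
V = J·q̇ = [-0.1418, -0.3598, 0.3680, -0.6040, -0.3377, -0.1981]

-0.1418 -0.3598 0.3680 -0.6040 -0.3377 -0.1981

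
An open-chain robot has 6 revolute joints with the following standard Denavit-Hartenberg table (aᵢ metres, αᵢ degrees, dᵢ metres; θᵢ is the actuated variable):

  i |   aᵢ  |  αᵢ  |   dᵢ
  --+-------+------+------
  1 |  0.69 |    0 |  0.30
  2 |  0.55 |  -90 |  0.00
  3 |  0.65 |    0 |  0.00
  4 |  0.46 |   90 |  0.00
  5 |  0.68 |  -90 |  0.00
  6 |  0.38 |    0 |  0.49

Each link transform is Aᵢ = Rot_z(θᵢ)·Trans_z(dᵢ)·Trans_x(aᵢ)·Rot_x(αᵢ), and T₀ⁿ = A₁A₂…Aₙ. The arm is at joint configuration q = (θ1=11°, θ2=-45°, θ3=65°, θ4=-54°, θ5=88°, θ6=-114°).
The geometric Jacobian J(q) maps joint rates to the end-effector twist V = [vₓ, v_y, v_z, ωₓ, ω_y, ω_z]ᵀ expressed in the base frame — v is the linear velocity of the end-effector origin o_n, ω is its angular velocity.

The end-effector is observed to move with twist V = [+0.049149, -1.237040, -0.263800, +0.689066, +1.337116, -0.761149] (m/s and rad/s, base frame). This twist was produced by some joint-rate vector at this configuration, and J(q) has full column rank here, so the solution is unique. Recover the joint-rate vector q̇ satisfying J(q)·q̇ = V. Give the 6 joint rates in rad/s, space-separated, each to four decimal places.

o_n = [1.7099, 0.0892, 0.0538]
J₁: ẑ×o_n = [-0.0892, 1.7099, 0.0000], ω = ẑ
J2: z=[0.0000, 0.0000, 1.0000] o=[0.6773, 0.1317, 0.3000] → [0.0424, 1.0326, -0.0000, 0.0000, 0.0000, 1.0000]
J3: z=[0.5592, 0.8290, 0.0000] o=[1.1333, -0.1759, 0.3000] → [-0.2041, 0.1377, -0.3298, 0.5592, 0.8290, 0.0000]
J4: z=[0.5592, 0.8290, 0.0000] o=[1.3610, -0.3295, -0.2891] → [0.2843, -0.1918, -0.0551, 0.5592, 0.8290, 0.0000]
J5: z=[0.1582, -0.1067, 0.9816] o=[1.7354, -0.5820, -0.3769] → [-0.7048, -0.0931, 0.1035, 0.1582, -0.1067, 0.9816]
J6: z=[-0.7938, 0.5775, 0.1907] o=[2.1347, -0.0316, -0.3814] → [0.2283, 0.2645, 0.1494, -0.7938, 0.5775, 0.1907]
q̇ = J⁺·V = [-0.5180, -0.3620, 0.8000, 0.6870, 0.0830, 0.1960]

-0.5180 -0.3620 0.8000 0.6870 0.0830 0.1960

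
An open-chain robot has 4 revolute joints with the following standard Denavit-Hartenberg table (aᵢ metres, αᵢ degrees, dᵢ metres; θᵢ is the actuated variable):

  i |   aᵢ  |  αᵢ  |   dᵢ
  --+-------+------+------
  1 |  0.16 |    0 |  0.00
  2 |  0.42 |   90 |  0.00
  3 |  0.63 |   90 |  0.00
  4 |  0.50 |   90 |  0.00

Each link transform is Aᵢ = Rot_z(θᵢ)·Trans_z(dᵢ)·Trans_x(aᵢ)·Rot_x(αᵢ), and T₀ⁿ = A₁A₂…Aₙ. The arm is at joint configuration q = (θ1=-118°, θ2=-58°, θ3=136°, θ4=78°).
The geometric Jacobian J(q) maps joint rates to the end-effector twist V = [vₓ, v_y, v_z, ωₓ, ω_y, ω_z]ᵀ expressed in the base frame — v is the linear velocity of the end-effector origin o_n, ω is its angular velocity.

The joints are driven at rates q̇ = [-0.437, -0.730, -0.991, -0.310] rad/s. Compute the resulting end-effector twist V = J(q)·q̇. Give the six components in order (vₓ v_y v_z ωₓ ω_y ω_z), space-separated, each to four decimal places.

0.1234 -0.1128 0.6285 0.2839 -0.9736 -1.3900

o_n = [-0.0015, 0.3541, 0.5098]
J₁: ẑ×o_n = [-0.3541, -0.0015, 0.0000], ω = ẑ
J2: z=[0.0000, 0.0000, 1.0000] o=[-0.0751, -0.1413, 0.0000] → [-0.4954, 0.0736, 0.0000, 0.0000, 0.0000, 1.0000]
J3: z=[-0.0698, 0.9976, 0.0000] o=[-0.4941, -0.1706, 0.0000] → [0.5086, 0.0356, -0.5280, -0.0698, 0.9976, 0.0000]
J4: z=[-0.6930, -0.0485, 0.7193] o=[-0.0420, -0.1390, 0.4376] → [-0.3582, 0.0792, -0.3397, -0.6930, -0.0485, 0.7193]
V = J·q̇ = [0.1234, -0.1128, 0.6285, 0.2839, -0.9736, -1.3900]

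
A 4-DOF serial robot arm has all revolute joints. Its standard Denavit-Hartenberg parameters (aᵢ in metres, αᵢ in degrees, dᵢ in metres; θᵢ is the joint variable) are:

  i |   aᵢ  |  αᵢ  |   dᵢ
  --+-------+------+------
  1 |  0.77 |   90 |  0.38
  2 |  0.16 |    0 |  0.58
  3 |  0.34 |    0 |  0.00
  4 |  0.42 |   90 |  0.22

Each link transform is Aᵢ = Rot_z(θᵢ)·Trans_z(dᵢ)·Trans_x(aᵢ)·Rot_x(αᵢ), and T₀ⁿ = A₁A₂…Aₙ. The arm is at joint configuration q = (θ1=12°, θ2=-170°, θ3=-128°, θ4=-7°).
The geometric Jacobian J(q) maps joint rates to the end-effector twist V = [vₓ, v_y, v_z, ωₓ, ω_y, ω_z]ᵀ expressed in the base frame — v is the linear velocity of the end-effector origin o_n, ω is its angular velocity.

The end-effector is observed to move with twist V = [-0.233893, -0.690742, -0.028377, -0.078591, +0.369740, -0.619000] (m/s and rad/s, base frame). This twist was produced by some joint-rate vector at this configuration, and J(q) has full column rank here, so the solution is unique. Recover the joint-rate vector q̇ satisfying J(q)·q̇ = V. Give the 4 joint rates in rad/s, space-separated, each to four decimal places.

-0.6190 -0.4120 0.3980 -0.3640

o_n = [1.1571, -0.5719, 0.9965]
J₁: ẑ×o_n = [0.5719, 1.1571, -0.0000], ω = ẑ
J2: z=[0.2079, -0.9781, 0.0000] o=[0.7532, 0.1601, 0.3800] → [-0.6030, -0.1282, 0.2430, 0.2079, -0.9781, 0.0000]
J3: z=[0.2079, -0.9781, 0.0000] o=[0.7196, -0.4400, 0.3522] → [-0.6302, -0.1339, 0.4005, 0.2079, -0.9781, 0.0000]
J4: z=[0.2079, -0.9781, 0.0000] o=[0.8758, -0.4068, 0.6524] → [-0.3365, -0.0715, 0.2409, 0.2079, -0.9781, 0.0000]
q̇ = J⁺·V = [-0.6190, -0.4120, 0.3980, -0.3640]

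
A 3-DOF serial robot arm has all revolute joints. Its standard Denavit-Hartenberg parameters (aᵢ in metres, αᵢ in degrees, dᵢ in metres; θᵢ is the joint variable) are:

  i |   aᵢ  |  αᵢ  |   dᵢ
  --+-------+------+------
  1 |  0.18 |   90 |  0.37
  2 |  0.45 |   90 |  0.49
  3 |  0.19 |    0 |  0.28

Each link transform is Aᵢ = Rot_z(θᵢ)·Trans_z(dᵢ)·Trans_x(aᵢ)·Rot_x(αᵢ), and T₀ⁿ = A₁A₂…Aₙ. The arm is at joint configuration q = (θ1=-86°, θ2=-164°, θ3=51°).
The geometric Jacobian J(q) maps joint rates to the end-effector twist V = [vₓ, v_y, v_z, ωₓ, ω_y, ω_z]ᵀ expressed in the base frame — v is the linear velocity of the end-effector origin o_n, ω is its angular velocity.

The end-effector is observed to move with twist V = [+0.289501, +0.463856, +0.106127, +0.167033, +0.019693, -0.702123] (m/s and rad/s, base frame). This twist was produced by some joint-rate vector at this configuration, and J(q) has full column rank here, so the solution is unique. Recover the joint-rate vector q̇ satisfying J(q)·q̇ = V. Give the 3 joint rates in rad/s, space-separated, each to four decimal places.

-0.7300 -0.1680 0.0290

o_n = [-0.6671, 0.3991, 0.4822]
J₁: ẑ×o_n = [-0.3991, -0.6671, 0.0000], ω = ẑ
J2: z=[-0.9976, -0.0698, 0.0000] o=[0.0126, -0.1796, 0.3700] → [-0.0078, 0.1119, -0.6247, -0.9976, -0.0698, 0.0000]
J3: z=[-0.0192, 0.2750, 0.9613] o=[-0.5064, 0.2178, 0.2460] → [-0.1094, -0.1499, 0.0407, -0.0192, 0.2750, 0.9613]
q̇ = J⁺·V = [-0.7300, -0.1680, 0.0290]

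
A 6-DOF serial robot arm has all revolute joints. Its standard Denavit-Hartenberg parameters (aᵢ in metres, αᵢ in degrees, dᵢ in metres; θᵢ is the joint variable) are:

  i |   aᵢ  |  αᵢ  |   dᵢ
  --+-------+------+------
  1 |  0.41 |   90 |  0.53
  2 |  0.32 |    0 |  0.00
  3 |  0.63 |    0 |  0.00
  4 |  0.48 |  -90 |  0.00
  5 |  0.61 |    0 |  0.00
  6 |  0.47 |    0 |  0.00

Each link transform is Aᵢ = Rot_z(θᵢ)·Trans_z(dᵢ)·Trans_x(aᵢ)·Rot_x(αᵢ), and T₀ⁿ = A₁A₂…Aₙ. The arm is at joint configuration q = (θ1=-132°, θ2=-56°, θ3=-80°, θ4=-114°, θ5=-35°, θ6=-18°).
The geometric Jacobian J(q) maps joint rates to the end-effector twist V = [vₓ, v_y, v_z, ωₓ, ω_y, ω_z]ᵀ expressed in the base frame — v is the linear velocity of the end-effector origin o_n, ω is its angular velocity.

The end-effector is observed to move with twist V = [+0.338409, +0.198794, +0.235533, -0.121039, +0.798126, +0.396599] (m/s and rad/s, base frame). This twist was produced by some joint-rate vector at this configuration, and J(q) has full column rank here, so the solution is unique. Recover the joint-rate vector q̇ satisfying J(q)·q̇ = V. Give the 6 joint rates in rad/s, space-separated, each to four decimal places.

o_n = [-0.3409, 0.7053, 1.0135]
J₁: ẑ×o_n = [-0.7053, -0.3409, 0.0000], ω = ẑ
J2: z=[-0.7431, 0.6691, 0.0000] o=[-0.2743, -0.3047, 0.5300] → [0.3235, 0.3593, -0.7061, -0.7431, 0.6691, 0.0000]
J3: z=[-0.7431, 0.6691, 0.0000] o=[-0.3941, -0.4377, 0.2647] → [0.5010, 0.5564, -0.8850, -0.7431, 0.6691, 0.0000]
J4: z=[-0.7431, 0.6691, 0.0000] o=[-0.0908, -0.1009, -0.1729] → [0.7939, 0.8817, -0.4318, -0.7431, 0.6691, 0.0000]
J5: z=[0.6288, 0.6983, -0.3420] o=[0.0190, 0.0211, 0.2781] → [0.7475, -0.3393, 0.6815, 0.6288, 0.6983, -0.3420]
J6: z=[0.6288, 0.6983, -0.3420] o=[-0.1266, 0.3822, 0.7477] → [0.2961, -0.0939, 0.3527, 0.6288, 0.6983, -0.3420]
q̇ = J⁺·V = [0.5830, 0.5960, -0.8520, 0.8800, 0.2740, 0.2710]

0.5830 0.5960 -0.8520 0.8800 0.2740 0.2710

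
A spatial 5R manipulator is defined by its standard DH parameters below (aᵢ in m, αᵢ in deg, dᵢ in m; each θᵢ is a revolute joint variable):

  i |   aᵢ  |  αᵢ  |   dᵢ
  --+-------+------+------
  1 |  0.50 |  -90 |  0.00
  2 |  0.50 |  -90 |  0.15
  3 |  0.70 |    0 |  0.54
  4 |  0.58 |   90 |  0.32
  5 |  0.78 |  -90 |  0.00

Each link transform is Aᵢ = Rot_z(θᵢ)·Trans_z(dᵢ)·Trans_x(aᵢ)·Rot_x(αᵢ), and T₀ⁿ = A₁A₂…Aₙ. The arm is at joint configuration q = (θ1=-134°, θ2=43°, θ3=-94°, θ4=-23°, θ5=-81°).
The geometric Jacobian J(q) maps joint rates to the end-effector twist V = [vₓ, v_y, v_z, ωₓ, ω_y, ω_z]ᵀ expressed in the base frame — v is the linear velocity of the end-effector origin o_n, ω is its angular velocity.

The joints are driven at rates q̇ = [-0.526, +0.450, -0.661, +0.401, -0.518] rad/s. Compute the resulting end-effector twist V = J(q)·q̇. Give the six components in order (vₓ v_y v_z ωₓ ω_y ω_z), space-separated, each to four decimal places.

-0.8360 0.2176 0.3323 0.1352 -0.8463 -0.6506

o_n = [0.6880, -1.4092, -0.1559]
J₁: ẑ×o_n = [1.4092, 0.6880, -0.0000], ω = ẑ
J2: z=[0.7193, -0.6947, 0.0000] o=[-0.3473, -0.3597, 0.0000] → [0.1083, 0.1121, -0.0358, 0.7193, -0.6947, 0.0000]
J3: z=[0.4738, 0.4906, -0.7314] o=[-0.4934, -0.7269, -0.3410] → [-0.4082, -0.9518, -0.9028, 0.4738, 0.4906, -0.7314]
J4: z=[0.4738, 0.4906, -0.7314] o=[0.2895, -0.9214, -0.7026] → [-0.0885, -0.5505, -0.4266, 0.4738, 0.4906, -0.7314]
J5: z=[0.1261, 0.7841, 0.6077] o=[0.9466, -0.9849, -0.7571] → [0.7293, -0.2330, 0.1493, 0.1261, 0.7841, 0.6077]
V = J·q̇ = [-0.8360, 0.2176, 0.3323, 0.1352, -0.8463, -0.6506]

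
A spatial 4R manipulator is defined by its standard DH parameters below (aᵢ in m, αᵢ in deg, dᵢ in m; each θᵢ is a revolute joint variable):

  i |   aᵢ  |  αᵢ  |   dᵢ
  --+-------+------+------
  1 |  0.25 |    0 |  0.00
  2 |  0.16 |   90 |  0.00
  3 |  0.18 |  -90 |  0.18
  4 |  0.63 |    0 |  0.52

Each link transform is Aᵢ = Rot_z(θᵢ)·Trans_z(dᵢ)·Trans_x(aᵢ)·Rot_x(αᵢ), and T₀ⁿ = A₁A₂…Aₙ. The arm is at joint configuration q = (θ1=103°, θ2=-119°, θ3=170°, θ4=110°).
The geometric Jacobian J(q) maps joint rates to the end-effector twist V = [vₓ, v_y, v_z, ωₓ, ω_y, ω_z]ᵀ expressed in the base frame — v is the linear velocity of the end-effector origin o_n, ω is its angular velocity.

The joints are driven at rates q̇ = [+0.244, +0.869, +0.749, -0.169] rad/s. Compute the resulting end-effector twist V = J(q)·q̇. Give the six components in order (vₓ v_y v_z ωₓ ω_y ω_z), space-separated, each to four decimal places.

o_n = [0.1579, 0.6108, -0.5183]
J₁: ẑ×o_n = [-0.6108, 0.1579, 0.0000], ω = ẑ
J2: z=[0.0000, 0.0000, 1.0000] o=[-0.0562, 0.2436, 0.0000] → [-0.3672, 0.2141, 0.0000, 0.0000, 0.0000, 1.0000]
J3: z=[-0.2756, -0.9613, 0.0000] o=[0.0976, 0.1995, 0.0000] → [0.4982, -0.1429, -0.0554, -0.2756, -0.9613, 0.0000]
J4: z=[-0.1669, 0.0479, -0.9848] o=[-0.1224, 0.0753, 0.0313] → [0.5010, -0.3678, -0.1028, -0.1669, 0.0479, -0.9848]
V = J·q̇ = [-0.1797, 0.1798, -0.0241, -0.1782, -0.7281, 1.2794]

-0.1797 0.1798 -0.0241 -0.1782 -0.7281 1.2794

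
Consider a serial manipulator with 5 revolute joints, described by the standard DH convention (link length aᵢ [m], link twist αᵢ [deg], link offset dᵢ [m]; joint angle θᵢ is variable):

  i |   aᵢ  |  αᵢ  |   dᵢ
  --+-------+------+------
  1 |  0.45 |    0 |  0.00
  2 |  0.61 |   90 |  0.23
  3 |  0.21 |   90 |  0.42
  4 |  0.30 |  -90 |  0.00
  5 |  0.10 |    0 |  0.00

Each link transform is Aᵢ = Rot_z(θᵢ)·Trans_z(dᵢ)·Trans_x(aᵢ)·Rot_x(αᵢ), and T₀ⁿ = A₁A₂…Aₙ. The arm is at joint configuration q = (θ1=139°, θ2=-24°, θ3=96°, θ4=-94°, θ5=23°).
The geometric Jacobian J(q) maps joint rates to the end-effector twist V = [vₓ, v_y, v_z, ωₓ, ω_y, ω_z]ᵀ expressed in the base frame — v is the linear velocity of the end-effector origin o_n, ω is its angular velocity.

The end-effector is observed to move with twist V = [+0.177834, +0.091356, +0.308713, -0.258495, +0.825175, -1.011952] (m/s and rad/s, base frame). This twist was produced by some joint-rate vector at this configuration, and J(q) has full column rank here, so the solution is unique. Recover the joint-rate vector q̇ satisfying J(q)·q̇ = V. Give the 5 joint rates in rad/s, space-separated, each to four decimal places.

o_n = [-0.5467, 0.8078, 0.4076]
J₁: ẑ×o_n = [-0.8078, -0.5467, 0.0000], ω = ẑ
J2: z=[0.0000, 0.0000, 1.0000] o=[-0.3396, 0.2952, 0.0000] → [-0.5125, -0.2071, 0.0000, 0.0000, 0.0000, 1.0000]
J3: z=[0.9063, 0.4226, 0.0000] o=[-0.5974, 0.8481, 0.2300] → [0.0750, -0.1609, -0.0580, 0.9063, 0.4226, 0.0000]
J4: z=[-0.4203, 0.9013, 0.1045] o=[-0.2075, 1.0057, 0.4388] → [-0.0075, -0.0486, 0.3890, -0.4203, 0.9013, 0.1045]
J5: z=[-0.0192, -0.1240, 0.9921] o=[-0.4796, 0.8812, 0.4180] → [0.0741, -0.0668, -0.0069, -0.0192, -0.1240, 0.9921]
q̇ = J⁺·V = [-0.0190, -0.4150, 0.0680, 0.7920, -0.6660]

-0.0190 -0.4150 0.0680 0.7920 -0.6660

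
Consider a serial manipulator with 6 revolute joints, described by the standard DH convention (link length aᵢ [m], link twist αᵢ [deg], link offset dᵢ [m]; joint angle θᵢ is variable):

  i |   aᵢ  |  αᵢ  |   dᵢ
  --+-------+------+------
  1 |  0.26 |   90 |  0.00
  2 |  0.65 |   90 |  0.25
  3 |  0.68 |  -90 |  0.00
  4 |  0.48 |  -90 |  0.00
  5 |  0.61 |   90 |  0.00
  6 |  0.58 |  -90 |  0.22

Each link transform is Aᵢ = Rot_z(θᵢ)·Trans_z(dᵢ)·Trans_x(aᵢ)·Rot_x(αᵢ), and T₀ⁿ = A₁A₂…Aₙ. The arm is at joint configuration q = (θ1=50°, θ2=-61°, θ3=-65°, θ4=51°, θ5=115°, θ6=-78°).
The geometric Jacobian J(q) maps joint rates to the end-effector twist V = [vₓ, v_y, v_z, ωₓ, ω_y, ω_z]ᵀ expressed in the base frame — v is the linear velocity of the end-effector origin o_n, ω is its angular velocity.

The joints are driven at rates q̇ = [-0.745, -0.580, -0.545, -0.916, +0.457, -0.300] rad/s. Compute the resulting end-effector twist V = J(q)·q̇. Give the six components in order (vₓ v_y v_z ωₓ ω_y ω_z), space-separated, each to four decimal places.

o_n = [-0.6971, 1.1860, -0.5039]
J₁: ẑ×o_n = [-1.1860, -0.6971, 0.0000], ω = ẑ
J2: z=[0.7660, -0.6428, 0.0000] o=[0.1671, 0.1992, 0.0000] → [0.3239, 0.3860, 0.2004, 0.7660, -0.6428, 0.0000]
J3: z=[-0.5622, -0.6700, -0.4848] o=[0.5612, 0.2799, -0.5685] → [0.3960, 0.6464, -1.3525, -0.5622, -0.6700, -0.4848]
J4: z=[0.6062, 0.0649, -0.7927] o=[0.1786, 0.7827, -0.8199] → [0.3402, 0.5027, 0.3013, 0.6062, 0.0649, -0.7927]
J5: z=[0.7910, -0.1531, 0.5924] o=[0.2184, 1.2561, -0.7507] → [0.0037, -0.7375, -0.1955, 0.7910, -0.1531, 0.5924]
J6: z=[-0.1811, 0.8662, 0.4656] o=[-0.1381, 0.9660, -0.3496] → [-0.2362, -0.2883, 0.4444, -0.1811, 0.8662, 0.4656]
V = J·q̇ = [0.2408, -0.7678, 0.1221, -0.2774, 0.3487, 0.3763]

0.2408 -0.7678 0.1221 -0.2774 0.3487 0.3763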